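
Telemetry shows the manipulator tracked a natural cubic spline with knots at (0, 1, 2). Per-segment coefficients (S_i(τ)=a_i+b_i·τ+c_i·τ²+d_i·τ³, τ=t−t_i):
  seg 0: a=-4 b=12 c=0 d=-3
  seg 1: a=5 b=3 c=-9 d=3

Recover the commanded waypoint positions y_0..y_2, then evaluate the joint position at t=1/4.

y_0 = S_0(0) = a_0 = -4
y_1 = S_1(0) = a_1 = 5
y_2 = S_1(1) = 2
t_q=1/4 is in segment 0 (τ=1/4); S_0(τ)=-67/64

y_0=-4 y_1=5 y_2=2
S(1/4) = -67/64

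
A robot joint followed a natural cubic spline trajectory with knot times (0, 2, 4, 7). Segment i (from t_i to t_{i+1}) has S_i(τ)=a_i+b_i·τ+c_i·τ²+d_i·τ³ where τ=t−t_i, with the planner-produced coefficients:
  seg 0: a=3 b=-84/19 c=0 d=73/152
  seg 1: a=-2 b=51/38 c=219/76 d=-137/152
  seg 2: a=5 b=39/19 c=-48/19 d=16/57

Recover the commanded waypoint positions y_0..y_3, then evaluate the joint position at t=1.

y_0 = S_0(0) = a_0 = 3
y_1 = S_1(0) = a_1 = -2
y_2 = S_2(0) = a_2 = 5
y_3 = S_2(3) = -4
t_q=1 is in segment 0 (τ=1); S_0(τ)=-143/152

y_0=3 y_1=-2 y_2=5 y_3=-4
S(1) = -143/152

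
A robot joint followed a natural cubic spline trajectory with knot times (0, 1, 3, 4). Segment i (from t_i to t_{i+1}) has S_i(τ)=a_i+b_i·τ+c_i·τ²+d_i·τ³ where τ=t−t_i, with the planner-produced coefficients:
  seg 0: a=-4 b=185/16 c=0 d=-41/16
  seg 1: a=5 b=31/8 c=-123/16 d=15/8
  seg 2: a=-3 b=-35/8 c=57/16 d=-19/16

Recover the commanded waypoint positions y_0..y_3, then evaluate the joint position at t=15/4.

y_0=-4 y_1=5 y_2=-3 y_3=-5
S(15/4) = -4893/1024

y_0 = S_0(0) = a_0 = -4
y_1 = S_1(0) = a_1 = 5
y_2 = S_2(0) = a_2 = -3
y_3 = S_2(1) = -5
t_q=15/4 is in segment 2 (τ=3/4); S_2(τ)=-4893/1024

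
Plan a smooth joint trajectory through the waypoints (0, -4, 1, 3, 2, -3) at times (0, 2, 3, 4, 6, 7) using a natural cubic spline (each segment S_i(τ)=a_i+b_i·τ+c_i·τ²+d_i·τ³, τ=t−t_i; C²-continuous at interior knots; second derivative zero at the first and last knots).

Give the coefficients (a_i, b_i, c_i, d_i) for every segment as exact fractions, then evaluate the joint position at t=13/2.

Δ: Δ0=-2, Δ1=5, Δ2=2, Δ3=-1/2, Δ4=-5
row 1: diag=6, rhs=42; c'=1/6, d'=7
row 2: denom=4−1·1/6=23/6; d'=(-18−1·7)/(23/6)=-150/23
row 3: denom=6−1·6/23=132/23; d'=(-15−1·-150/23)/(132/23)=-65/44
row 4: denom=6−2·23/66=175/33; d'=(-27−2·-65/44)/(175/33)=-1587/350
back: M4=-1587/350
back: M3=-65/44−23/66·-1587/350=18/175
back: M2=-150/23−6/23·18/175=-1146/175
back: M1=7−1/6·-1146/175=1416/175
M: M0=0, M1=1416/175, M2=-1146/175, M3=18/175, M4=-1587/350, M5=0
seg 0: a=0, c=M0/2=0, d=(M1−M0)/(6·2)=118/175, b=Δ0−h0·(2M0+M1)/6=-822/175
seg 1: a=-4, c=M1/2=708/175, d=(M2−M1)/(6·1)=-61/25, b=Δ1−h1·(2M1+M2)/6=594/175
seg 2: a=1, c=M2/2=-573/175, d=(M3−M2)/(6·1)=194/175, b=Δ2−h2·(2M2+M3)/6=729/175
seg 3: a=3, c=M3/2=9/175, d=(M4−M3)/(6·2)=-541/1400, b=Δ3−h3·(2M3+M4)/6=33/35
seg 4: a=2, c=M4/2=-1587/700, d=(M5−M4)/(6·1)=529/700, b=Δ4−h4·(2M4+M5)/6=-1221/350
t_q=13/2 → seg 4, τ=1/2; S=2+-1221/350·τ+-1587/700·τ²+529/700·τ³=-1213/5600

  seg 0: a=0 b=-822/175 c=0 d=118/175
  seg 1: a=-4 b=594/175 c=708/175 d=-61/25
  seg 2: a=1 b=729/175 c=-573/175 d=194/175
  seg 3: a=3 b=33/35 c=9/175 d=-541/1400
  seg 4: a=2 b=-1221/350 c=-1587/700 d=529/700
S(13/2) = -1213/5600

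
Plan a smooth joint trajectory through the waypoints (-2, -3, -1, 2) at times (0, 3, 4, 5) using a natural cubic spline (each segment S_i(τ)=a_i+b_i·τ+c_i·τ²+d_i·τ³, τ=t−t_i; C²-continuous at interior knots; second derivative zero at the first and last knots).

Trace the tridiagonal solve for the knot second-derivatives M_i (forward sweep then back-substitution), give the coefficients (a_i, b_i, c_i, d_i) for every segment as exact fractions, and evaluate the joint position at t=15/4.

Δ: Δ0=-1/3, Δ1=2, Δ2=3
row 1: diag=8, rhs=14; c'=1/8, d'=7/4
row 2: denom=4−1·1/8=31/8; d'=(6−1·7/4)/(31/8)=34/31
back: M2=34/31
back: M1=7/4−1/8·34/31=50/31
M: M0=0, M1=50/31, M2=34/31, M3=0
seg 0: a=-2, c=M0/2=0, d=(M1−M0)/(6·3)=25/279, b=Δ0−h0·(2M0+M1)/6=-106/93
seg 1: a=-3, c=M1/2=25/31, d=(M2−M1)/(6·1)=-8/93, b=Δ1−h1·(2M1+M2)/6=119/93
seg 2: a=-1, c=M2/2=17/31, d=(M3−M2)/(6·1)=-17/93, b=Δ2−h2·(2M2+M3)/6=245/93
t_q=15/4 → seg 1, τ=3/4; S=-3+119/93·τ+25/31·τ²+-8/93·τ³=-805/496

  seg 0: a=-2 b=-106/93 c=0 d=25/279
  seg 1: a=-3 b=119/93 c=25/31 d=-8/93
  seg 2: a=-1 b=245/93 c=17/31 d=-17/93
S(15/4) = -805/496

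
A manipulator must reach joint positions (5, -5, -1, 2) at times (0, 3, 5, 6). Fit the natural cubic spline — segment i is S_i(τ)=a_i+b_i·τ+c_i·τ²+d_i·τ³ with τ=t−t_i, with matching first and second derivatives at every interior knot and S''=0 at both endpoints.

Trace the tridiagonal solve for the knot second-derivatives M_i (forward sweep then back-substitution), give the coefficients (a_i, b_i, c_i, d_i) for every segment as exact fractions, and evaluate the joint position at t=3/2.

  seg 0: a=5 b=-415/84 c=0 d=5/28
  seg 1: a=-5 b=-5/42 c=45/28 d=-23/84
  seg 2: a=-1 b=127/42 c=-1/28 d=1/84
S(3/2) = -405/224

Δ: Δ0=-10/3, Δ1=2, Δ2=3
row 1: diag=10, rhs=32; c'=1/5, d'=16/5
row 2: denom=6−2·1/5=28/5; d'=(6−2·16/5)/(28/5)=-1/14
back: M2=-1/14
back: M1=16/5−1/5·-1/14=45/14
M: M0=0, M1=45/14, M2=-1/14, M3=0
seg 0: a=5, c=M0/2=0, d=(M1−M0)/(6·3)=5/28, b=Δ0−h0·(2M0+M1)/6=-415/84
seg 1: a=-5, c=M1/2=45/28, d=(M2−M1)/(6·2)=-23/84, b=Δ1−h1·(2M1+M2)/6=-5/42
seg 2: a=-1, c=M2/2=-1/28, d=(M3−M2)/(6·1)=1/84, b=Δ2−h2·(2M2+M3)/6=127/42
t_q=3/2 → seg 0, τ=3/2; S=5+-415/84·τ+0·τ²+5/28·τ³=-405/224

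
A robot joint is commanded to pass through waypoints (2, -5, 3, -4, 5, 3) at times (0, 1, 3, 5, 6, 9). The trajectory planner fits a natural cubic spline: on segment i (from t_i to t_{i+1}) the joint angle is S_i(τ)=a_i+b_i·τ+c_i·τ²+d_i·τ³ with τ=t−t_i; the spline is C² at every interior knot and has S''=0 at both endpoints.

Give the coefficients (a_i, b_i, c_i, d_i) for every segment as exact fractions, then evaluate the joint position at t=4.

  seg 0: a=2 b=-54179/5628 c=0 d=14783/5628
  seg 1: a=-5 b=-4915/2814 c=14783/1876 d=-14089/5628
  seg 2: a=3 b=-751/2814 c=-13395/1876 d=4441/1608
  seg 3: a=-4 b=6070/1407 c=4423/469 d=-6676/1407
  seg 4: a=5 b=12580/1407 c=-2253/469 d=751/1407
S(4) = -6173/3752

Δ: Δ0=-7, Δ1=4, Δ2=-7/2, Δ3=9, Δ4=-2/3
row 1: diag=6, rhs=66; c'=1/3, d'=11
row 2: denom=8−2·1/3=22/3; d'=(-45−2·11)/(22/3)=-201/22
row 3: denom=6−2·3/11=60/11; d'=(75−2·-201/22)/(60/11)=171/10
row 4: denom=8−1·11/60=469/60; d'=(-58−1·171/10)/(469/60)=-4506/469
back: M4=-4506/469
back: M3=171/10−11/60·-4506/469=8846/469
back: M2=-201/22−3/11·8846/469=-13395/938
back: M1=11−1/3·-13395/938=14783/938
M: M0=0, M1=14783/938, M2=-13395/938, M3=8846/469, M4=-4506/469, M5=0
seg 0: a=2, c=M0/2=0, d=(M1−M0)/(6·1)=14783/5628, b=Δ0−h0·(2M0+M1)/6=-54179/5628
seg 1: a=-5, c=M1/2=14783/1876, d=(M2−M1)/(6·2)=-14089/5628, b=Δ1−h1·(2M1+M2)/6=-4915/2814
seg 2: a=3, c=M2/2=-13395/1876, d=(M3−M2)/(6·2)=4441/1608, b=Δ2−h2·(2M2+M3)/6=-751/2814
seg 3: a=-4, c=M3/2=4423/469, d=(M4−M3)/(6·1)=-6676/1407, b=Δ3−h3·(2M3+M4)/6=6070/1407
seg 4: a=5, c=M4/2=-2253/469, d=(M5−M4)/(6·3)=751/1407, b=Δ4−h4·(2M4+M5)/6=12580/1407
t_q=4 → seg 2, τ=1; S=3+-751/2814·τ+-13395/1876·τ²+4441/1608·τ³=-6173/3752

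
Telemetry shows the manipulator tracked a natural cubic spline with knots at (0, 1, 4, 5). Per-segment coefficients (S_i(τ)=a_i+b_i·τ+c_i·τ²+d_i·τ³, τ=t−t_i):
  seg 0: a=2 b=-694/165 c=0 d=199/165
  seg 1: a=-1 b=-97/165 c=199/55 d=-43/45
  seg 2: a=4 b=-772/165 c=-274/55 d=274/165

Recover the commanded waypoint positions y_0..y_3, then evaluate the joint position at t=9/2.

y_0=2 y_1=-1 y_2=4 y_3=-4
S(9/2) = 137/220

y_0 = S_0(0) = a_0 = 2
y_1 = S_1(0) = a_1 = -1
y_2 = S_2(0) = a_2 = 4
y_3 = S_2(1) = -4
t_q=9/2 is in segment 2 (τ=1/2); S_2(τ)=137/220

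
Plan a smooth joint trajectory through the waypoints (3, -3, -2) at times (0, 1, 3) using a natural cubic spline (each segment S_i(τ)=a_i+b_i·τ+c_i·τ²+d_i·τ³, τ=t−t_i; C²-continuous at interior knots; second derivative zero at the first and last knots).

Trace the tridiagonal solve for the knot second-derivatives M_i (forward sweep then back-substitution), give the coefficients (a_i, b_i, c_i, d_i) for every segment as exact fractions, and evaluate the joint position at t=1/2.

  seg 0: a=3 b=-85/12 c=0 d=13/12
  seg 1: a=-3 b=-23/6 c=13/4 d=-13/24
S(1/2) = -13/32

Δ: Δ0=-6, Δ1=1/2
row 1: diag=6, rhs=39; c'=1/3, d'=13/2
back: M1=13/2
M: M0=0, M1=13/2, M2=0
seg 0: a=3, c=M0/2=0, d=(M1−M0)/(6·1)=13/12, b=Δ0−h0·(2M0+M1)/6=-85/12
seg 1: a=-3, c=M1/2=13/4, d=(M2−M1)/(6·2)=-13/24, b=Δ1−h1·(2M1+M2)/6=-23/6
t_q=1/2 → seg 0, τ=1/2; S=3+-85/12·τ+0·τ²+13/12·τ³=-13/32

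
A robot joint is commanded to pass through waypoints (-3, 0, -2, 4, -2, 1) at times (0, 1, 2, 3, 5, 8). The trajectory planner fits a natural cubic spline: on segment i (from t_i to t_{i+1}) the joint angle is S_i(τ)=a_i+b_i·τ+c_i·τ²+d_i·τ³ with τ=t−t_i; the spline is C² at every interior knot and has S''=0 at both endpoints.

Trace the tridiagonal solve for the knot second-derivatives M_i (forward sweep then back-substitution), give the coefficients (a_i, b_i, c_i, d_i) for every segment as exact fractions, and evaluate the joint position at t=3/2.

  seg 0: a=-3 b=251/50 c=0 d=-101/50
  seg 1: a=0 b=-26/25 c=-303/50 d=51/10
  seg 2: a=-2 b=107/50 c=231/25 d=-269/50
  seg 3: a=4 b=112/25 c=-69/10 d=79/50
  seg 4: a=-2 b=-104/25 c=129/50 d=-43/150
S(3/2) = -559/400

Δ: Δ0=3, Δ1=-2, Δ2=6, Δ3=-3, Δ4=1
row 1: diag=4, rhs=-30; c'=1/4, d'=-15/2
row 2: denom=4−1·1/4=15/4; d'=(48−1·-15/2)/(15/4)=74/5
row 3: denom=6−1·4/15=86/15; d'=(-54−1·74/5)/(86/15)=-12
row 4: denom=10−2·15/43=400/43; d'=(24−2·-12)/(400/43)=129/25
back: M4=129/25
back: M3=-12−15/43·129/25=-69/5
back: M2=74/5−4/15·-69/5=462/25
back: M1=-15/2−1/4·462/25=-303/25
M: M0=0, M1=-303/25, M2=462/25, M3=-69/5, M4=129/25, M5=0
seg 0: a=-3, c=M0/2=0, d=(M1−M0)/(6·1)=-101/50, b=Δ0−h0·(2M0+M1)/6=251/50
seg 1: a=0, c=M1/2=-303/50, d=(M2−M1)/(6·1)=51/10, b=Δ1−h1·(2M1+M2)/6=-26/25
seg 2: a=-2, c=M2/2=231/25, d=(M3−M2)/(6·1)=-269/50, b=Δ2−h2·(2M2+M3)/6=107/50
seg 3: a=4, c=M3/2=-69/10, d=(M4−M3)/(6·2)=79/50, b=Δ3−h3·(2M3+M4)/6=112/25
seg 4: a=-2, c=M4/2=129/50, d=(M5−M4)/(6·3)=-43/150, b=Δ4−h4·(2M4+M5)/6=-104/25
t_q=3/2 → seg 1, τ=1/2; S=0+-26/25·τ+-303/50·τ²+51/10·τ³=-559/400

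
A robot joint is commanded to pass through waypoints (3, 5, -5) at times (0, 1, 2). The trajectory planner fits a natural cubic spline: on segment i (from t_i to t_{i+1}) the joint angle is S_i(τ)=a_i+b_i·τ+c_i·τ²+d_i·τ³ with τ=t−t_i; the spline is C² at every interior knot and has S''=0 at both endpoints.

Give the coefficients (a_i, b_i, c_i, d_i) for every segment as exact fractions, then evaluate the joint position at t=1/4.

  seg 0: a=3 b=5 c=0 d=-3
  seg 1: a=5 b=-4 c=-9 d=3
S(1/4) = 269/64

Δ: Δ0=2, Δ1=-10
row 1: diag=4, rhs=-72; c'=1/4, d'=-18
back: M1=-18
M: M0=0, M1=-18, M2=0
seg 0: a=3, c=M0/2=0, d=(M1−M0)/(6·1)=-3, b=Δ0−h0·(2M0+M1)/6=5
seg 1: a=5, c=M1/2=-9, d=(M2−M1)/(6·1)=3, b=Δ1−h1·(2M1+M2)/6=-4
t_q=1/4 → seg 0, τ=1/4; S=3+5·τ+0·τ²+-3·τ³=269/64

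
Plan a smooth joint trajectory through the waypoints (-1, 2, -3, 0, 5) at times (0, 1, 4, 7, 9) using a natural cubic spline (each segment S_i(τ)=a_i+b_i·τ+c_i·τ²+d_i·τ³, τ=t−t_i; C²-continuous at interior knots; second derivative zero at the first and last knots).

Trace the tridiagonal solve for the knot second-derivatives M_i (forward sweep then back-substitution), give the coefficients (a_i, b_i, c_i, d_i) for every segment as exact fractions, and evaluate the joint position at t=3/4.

  seg 0: a=-1 b=851/228 c=0 d=-167/228
  seg 1: a=2 b=175/114 c=-167/76 d=773/2052
  seg 2: a=-3 b=-337/228 c=68/57 d=-251/2052
  seg 3: a=0 b=271/114 c=7/76 d=-7/456
S(3/4) = 7249/4864

Δ: Δ0=3, Δ1=-5/3, Δ2=1, Δ3=5/2
row 1: diag=8, rhs=-28; c'=3/8, d'=-7/2
row 2: denom=12−3·3/8=87/8; d'=(16−3·-7/2)/(87/8)=212/87
row 3: denom=10−3·8/29=266/29; d'=(9−3·212/87)/(266/29)=7/38
back: M3=7/38
back: M2=212/87−8/29·7/38=136/57
back: M1=-7/2−3/8·136/57=-167/38
M: M0=0, M1=-167/38, M2=136/57, M3=7/38, M4=0
seg 0: a=-1, c=M0/2=0, d=(M1−M0)/(6·1)=-167/228, b=Δ0−h0·(2M0+M1)/6=851/228
seg 1: a=2, c=M1/2=-167/76, d=(M2−M1)/(6·3)=773/2052, b=Δ1−h1·(2M1+M2)/6=175/114
seg 2: a=-3, c=M2/2=68/57, d=(M3−M2)/(6·3)=-251/2052, b=Δ2−h2·(2M2+M3)/6=-337/228
seg 3: a=0, c=M3/2=7/76, d=(M4−M3)/(6·2)=-7/456, b=Δ3−h3·(2M3+M4)/6=271/114
t_q=3/4 → seg 0, τ=3/4; S=-1+851/228·τ+0·τ²+-167/228·τ³=7249/4864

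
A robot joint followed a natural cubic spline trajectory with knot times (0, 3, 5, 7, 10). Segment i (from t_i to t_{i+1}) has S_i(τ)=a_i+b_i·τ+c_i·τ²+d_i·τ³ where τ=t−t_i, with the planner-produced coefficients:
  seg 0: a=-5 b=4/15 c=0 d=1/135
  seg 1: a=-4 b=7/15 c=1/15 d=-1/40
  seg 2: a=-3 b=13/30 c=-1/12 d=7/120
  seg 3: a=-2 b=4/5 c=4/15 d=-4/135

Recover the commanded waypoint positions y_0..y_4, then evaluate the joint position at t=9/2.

y_0 = S_0(0) = a_0 = -5
y_1 = S_1(0) = a_1 = -4
y_2 = S_2(0) = a_2 = -3
y_3 = S_3(0) = a_3 = -2
y_4 = S_3(3) = 2
t_q=9/2 is in segment 1 (τ=3/2); S_1(τ)=-207/64

y_0=-5 y_1=-4 y_2=-3 y_3=-2 y_4=2
S(9/2) = -207/64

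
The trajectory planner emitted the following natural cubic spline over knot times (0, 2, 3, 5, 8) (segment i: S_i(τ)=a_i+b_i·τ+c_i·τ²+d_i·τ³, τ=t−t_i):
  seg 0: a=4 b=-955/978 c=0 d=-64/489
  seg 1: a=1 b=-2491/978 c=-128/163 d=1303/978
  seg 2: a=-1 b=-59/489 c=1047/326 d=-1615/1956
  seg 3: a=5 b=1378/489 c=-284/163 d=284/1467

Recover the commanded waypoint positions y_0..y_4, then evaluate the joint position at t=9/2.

y_0=4 y_1=1 y_2=-1 y_3=5 y_4=3
S(9/2) = 16997/5216

y_0 = S_0(0) = a_0 = 4
y_1 = S_1(0) = a_1 = 1
y_2 = S_2(0) = a_2 = -1
y_3 = S_3(0) = a_3 = 5
y_4 = S_3(3) = 3
t_q=9/2 is in segment 2 (τ=3/2); S_2(τ)=16997/5216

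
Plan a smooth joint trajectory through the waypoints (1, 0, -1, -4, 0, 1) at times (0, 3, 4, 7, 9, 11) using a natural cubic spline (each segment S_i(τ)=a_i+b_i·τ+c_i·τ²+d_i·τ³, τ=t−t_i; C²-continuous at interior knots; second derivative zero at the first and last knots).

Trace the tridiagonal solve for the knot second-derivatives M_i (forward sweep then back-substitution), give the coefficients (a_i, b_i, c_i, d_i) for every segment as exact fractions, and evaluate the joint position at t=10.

Δ: Δ0=-1/3, Δ1=-1, Δ2=-1, Δ3=2, Δ4=1/2
row 1: diag=8, rhs=-4; c'=1/8, d'=-1/2
row 2: denom=8−1·1/8=63/8; d'=(0−1·-1/2)/(63/8)=4/63
row 3: denom=10−3·8/21=62/7; d'=(18−3·4/63)/(62/7)=187/93
row 4: denom=8−2·7/31=234/31; d'=(-9−2·187/93)/(234/31)=-1211/702
back: M4=-1211/702
back: M3=187/93−7/31·-1211/702=1685/702
back: M2=4/63−8/21·1685/702=-896/1053
back: M1=-1/2−1/8·-896/1053=-829/2106
M: M0=0, M1=-829/2106, M2=-896/1053, M3=1685/702, M4=-1211/702, M5=0
seg 0: a=1, c=M0/2=0, d=(M1−M0)/(6·3)=-829/37908, b=Δ0−h0·(2M0+M1)/6=-575/4212
seg 1: a=0, c=M1/2=-829/4212, d=(M2−M1)/(6·1)=-107/1404, b=Δ1−h1·(2M1+M2)/6=-1531/2106
seg 2: a=-1, c=M2/2=-448/1053, d=(M3−M2)/(6·3)=6847/37908, b=Δ2−h2·(2M2+M3)/6=-5683/4212
seg 3: a=-4, c=M3/2=1685/1404, d=(M4−M3)/(6·2)=-362/1053, b=Δ3−h3·(2M3+M4)/6=2053/2106
seg 4: a=0, c=M4/2=-1211/1404, d=(M5−M4)/(6·2)=1211/8424, b=Δ4−h4·(2M4+M5)/6=3475/2106
t_q=10 → seg 4, τ=1; S=0+3475/2106·τ+-1211/1404·τ²+1211/8424·τ³=2615/2808

  seg 0: a=1 b=-575/4212 c=0 d=-829/37908
  seg 1: a=0 b=-1531/2106 c=-829/4212 d=-107/1404
  seg 2: a=-1 b=-5683/4212 c=-448/1053 d=6847/37908
  seg 3: a=-4 b=2053/2106 c=1685/1404 d=-362/1053
  seg 4: a=0 b=3475/2106 c=-1211/1404 d=1211/8424
S(10) = 2615/2808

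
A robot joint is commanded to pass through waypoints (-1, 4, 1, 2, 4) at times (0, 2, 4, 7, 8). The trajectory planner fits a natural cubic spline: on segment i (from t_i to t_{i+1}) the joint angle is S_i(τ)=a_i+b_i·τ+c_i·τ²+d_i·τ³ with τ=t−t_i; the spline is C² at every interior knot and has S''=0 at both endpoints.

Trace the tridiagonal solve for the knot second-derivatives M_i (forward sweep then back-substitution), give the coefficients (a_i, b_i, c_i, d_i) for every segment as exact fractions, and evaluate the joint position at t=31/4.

Δ: Δ0=5/2, Δ1=-3/2, Δ2=1/3, Δ3=2
row 1: diag=8, rhs=-24; c'=1/4, d'=-3
row 2: denom=10−2·1/4=19/2; d'=(11−2·-3)/(19/2)=34/19
row 3: denom=8−3·6/19=134/19; d'=(10−3·34/19)/(134/19)=44/67
back: M3=44/67
back: M2=34/19−6/19·44/67=106/67
back: M1=-3−1/4·106/67=-455/134
M: M0=0, M1=-455/134, M2=106/67, M3=44/67, M4=0
seg 0: a=-1, c=M0/2=0, d=(M1−M0)/(6·2)=-455/1608, b=Δ0−h0·(2M0+M1)/6=730/201
seg 1: a=4, c=M1/2=-455/268, d=(M2−M1)/(6·2)=667/1608, b=Δ1−h1·(2M1+M2)/6=95/402
seg 2: a=1, c=M2/2=53/67, d=(M3−M2)/(6·3)=-31/603, b=Δ2−h2·(2M2+M3)/6=-317/201
seg 3: a=2, c=M3/2=22/67, d=(M4−M3)/(6·1)=-22/201, b=Δ3−h3·(2M3+M4)/6=358/201
t_q=31/4 → seg 3, τ=3/4; S=2+358/201·τ+22/67·τ²+-22/201·τ³=7449/2144

  seg 0: a=-1 b=730/201 c=0 d=-455/1608
  seg 1: a=4 b=95/402 c=-455/268 d=667/1608
  seg 2: a=1 b=-317/201 c=53/67 d=-31/603
  seg 3: a=2 b=358/201 c=22/67 d=-22/201
S(31/4) = 7449/2144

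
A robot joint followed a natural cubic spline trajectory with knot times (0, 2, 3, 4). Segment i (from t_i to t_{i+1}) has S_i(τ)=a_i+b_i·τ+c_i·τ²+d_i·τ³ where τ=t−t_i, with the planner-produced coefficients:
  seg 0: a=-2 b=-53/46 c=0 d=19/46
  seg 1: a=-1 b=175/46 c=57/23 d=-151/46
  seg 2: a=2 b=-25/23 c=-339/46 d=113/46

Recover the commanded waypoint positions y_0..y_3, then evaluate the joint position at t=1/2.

y_0=-2 y_1=-1 y_2=2 y_3=-4
S(1/2) = -929/368

y_0 = S_0(0) = a_0 = -2
y_1 = S_1(0) = a_1 = -1
y_2 = S_2(0) = a_2 = 2
y_3 = S_2(1) = -4
t_q=1/2 is in segment 0 (τ=1/2); S_0(τ)=-929/368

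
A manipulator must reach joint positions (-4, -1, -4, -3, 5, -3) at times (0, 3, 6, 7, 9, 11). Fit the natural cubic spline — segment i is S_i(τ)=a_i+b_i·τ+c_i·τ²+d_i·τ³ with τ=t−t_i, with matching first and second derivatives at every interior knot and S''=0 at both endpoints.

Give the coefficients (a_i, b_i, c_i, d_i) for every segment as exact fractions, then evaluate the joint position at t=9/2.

Δ: Δ0=1, Δ1=-1, Δ2=1, Δ3=4, Δ4=-4
row 1: diag=12, rhs=-12; c'=1/4, d'=-1
row 2: denom=8−3·1/4=29/4; d'=(12−3·-1)/(29/4)=60/29
row 3: denom=6−1·4/29=170/29; d'=(18−1·60/29)/(170/29)=231/85
row 4: denom=8−2·29/85=622/85; d'=(-48−2·231/85)/(622/85)=-2271/311
back: M4=-2271/311
back: M3=231/85−29/85·-2271/311=1620/311
back: M2=60/29−4/29·1620/311=420/311
back: M1=-1−1/4·420/311=-416/311
M: M0=0, M1=-416/311, M2=420/311, M3=1620/311, M4=-2271/311, M5=0
seg 0: a=-4, c=M0/2=0, d=(M1−M0)/(6·3)=-208/2799, b=Δ0−h0·(2M0+M1)/6=519/311
seg 1: a=-1, c=M1/2=-208/311, d=(M2−M1)/(6·3)=418/2799, b=Δ1−h1·(2M1+M2)/6=-105/311
seg 2: a=-4, c=M2/2=210/311, d=(M3−M2)/(6·1)=200/311, b=Δ2−h2·(2M2+M3)/6=-99/311
seg 3: a=-3, c=M3/2=810/311, d=(M4−M3)/(6·2)=-1297/1244, b=Δ3−h3·(2M3+M4)/6=921/311
seg 4: a=5, c=M4/2=-2271/622, d=(M5−M4)/(6·2)=757/1244, b=Δ4−h4·(2M4+M5)/6=270/311
t_q=9/2 → seg 1, τ=3/2; S=-1+-105/311·τ+-208/311·τ²+418/2799·τ³=-3119/1244

  seg 0: a=-4 b=519/311 c=0 d=-208/2799
  seg 1: a=-1 b=-105/311 c=-208/311 d=418/2799
  seg 2: a=-4 b=-99/311 c=210/311 d=200/311
  seg 3: a=-3 b=921/311 c=810/311 d=-1297/1244
  seg 4: a=5 b=270/311 c=-2271/622 d=757/1244
S(9/2) = -3119/1244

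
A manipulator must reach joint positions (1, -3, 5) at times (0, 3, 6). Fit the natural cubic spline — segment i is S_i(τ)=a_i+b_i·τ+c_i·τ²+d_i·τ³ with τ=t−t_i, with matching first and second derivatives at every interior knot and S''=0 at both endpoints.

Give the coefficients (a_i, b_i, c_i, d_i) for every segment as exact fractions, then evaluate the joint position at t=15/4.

Δ: Δ0=-4/3, Δ1=8/3
row 1: diag=12, rhs=24; c'=1/4, d'=2
back: M1=2
M: M0=0, M1=2, M2=0
seg 0: a=1, c=M0/2=0, d=(M1−M0)/(6·3)=1/9, b=Δ0−h0·(2M0+M1)/6=-7/3
seg 1: a=-3, c=M1/2=1, d=(M2−M1)/(6·3)=-1/9, b=Δ1−h1·(2M1+M2)/6=2/3
t_q=15/4 → seg 1, τ=3/4; S=-3+2/3·τ+1·τ²+-1/9·τ³=-127/64

  seg 0: a=1 b=-7/3 c=0 d=1/9
  seg 1: a=-3 b=2/3 c=1 d=-1/9
S(15/4) = -127/64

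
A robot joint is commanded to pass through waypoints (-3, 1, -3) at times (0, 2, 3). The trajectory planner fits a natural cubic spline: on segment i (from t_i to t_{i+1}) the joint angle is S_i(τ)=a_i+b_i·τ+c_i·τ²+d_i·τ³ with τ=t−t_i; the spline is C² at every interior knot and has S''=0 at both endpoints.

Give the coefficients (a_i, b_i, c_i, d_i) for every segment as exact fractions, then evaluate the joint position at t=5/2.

  seg 0: a=-3 b=4 c=0 d=-1/2
  seg 1: a=1 b=-2 c=-3 d=1
S(5/2) = -5/8

Δ: Δ0=2, Δ1=-4
row 1: diag=6, rhs=-36; c'=1/6, d'=-6
back: M1=-6
M: M0=0, M1=-6, M2=0
seg 0: a=-3, c=M0/2=0, d=(M1−M0)/(6·2)=-1/2, b=Δ0−h0·(2M0+M1)/6=4
seg 1: a=1, c=M1/2=-3, d=(M2−M1)/(6·1)=1, b=Δ1−h1·(2M1+M2)/6=-2
t_q=5/2 → seg 1, τ=1/2; S=1+-2·τ+-3·τ²+1·τ³=-5/8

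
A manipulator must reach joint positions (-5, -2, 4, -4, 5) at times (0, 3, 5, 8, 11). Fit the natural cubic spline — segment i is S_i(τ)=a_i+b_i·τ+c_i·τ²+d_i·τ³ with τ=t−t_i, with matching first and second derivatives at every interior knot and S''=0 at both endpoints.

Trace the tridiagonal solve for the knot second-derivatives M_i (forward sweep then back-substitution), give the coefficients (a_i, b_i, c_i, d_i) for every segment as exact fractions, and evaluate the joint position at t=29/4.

Δ: Δ0=1, Δ1=3, Δ2=-8/3, Δ3=3
row 1: diag=10, rhs=12; c'=1/5, d'=6/5
row 2: denom=10−2·1/5=48/5; d'=(-34−2·6/5)/(48/5)=-91/24
row 3: denom=12−3·5/16=177/16; d'=(34−3·-91/24)/(177/16)=242/59
back: M3=242/59
back: M2=-91/24−5/16·242/59=-898/177
back: M1=6/5−1/5·-898/177=392/177
M: M0=0, M1=392/177, M2=-898/177, M3=242/59, M4=0
seg 0: a=-5, c=M0/2=0, d=(M1−M0)/(6·3)=196/1593, b=Δ0−h0·(2M0+M1)/6=-19/177
seg 1: a=-2, c=M1/2=196/177, d=(M2−M1)/(6·2)=-215/354, b=Δ1−h1·(2M1+M2)/6=569/177
seg 2: a=4, c=M2/2=-449/177, d=(M3−M2)/(6·3)=812/1593, b=Δ2−h2·(2M2+M3)/6=21/59
seg 3: a=-4, c=M3/2=121/59, d=(M4−M3)/(6·3)=-121/531, b=Δ3−h3·(2M3+M4)/6=-65/59
t_q=29/4 → seg 2, τ=9/4; S=4+21/59·τ+-449/177·τ²+812/1593·τ³=-1055/472

  seg 0: a=-5 b=-19/177 c=0 d=196/1593
  seg 1: a=-2 b=569/177 c=196/177 d=-215/354
  seg 2: a=4 b=21/59 c=-449/177 d=812/1593
  seg 3: a=-4 b=-65/59 c=121/59 d=-121/531
S(29/4) = -1055/472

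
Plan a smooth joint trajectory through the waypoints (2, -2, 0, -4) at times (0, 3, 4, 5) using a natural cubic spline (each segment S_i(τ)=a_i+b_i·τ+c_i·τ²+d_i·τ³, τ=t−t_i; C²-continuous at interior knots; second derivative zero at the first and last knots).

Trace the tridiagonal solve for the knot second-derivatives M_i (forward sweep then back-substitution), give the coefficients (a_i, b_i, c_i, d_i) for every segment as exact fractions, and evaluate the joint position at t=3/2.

Δ: Δ0=-4/3, Δ1=2, Δ2=-4
row 1: diag=8, rhs=20; c'=1/8, d'=5/2
row 2: denom=4−1·1/8=31/8; d'=(-36−1·5/2)/(31/8)=-308/31
back: M2=-308/31
back: M1=5/2−1/8·-308/31=116/31
M: M0=0, M1=116/31, M2=-308/31, M3=0
seg 0: a=2, c=M0/2=0, d=(M1−M0)/(6·3)=58/279, b=Δ0−h0·(2M0+M1)/6=-298/93
seg 1: a=-2, c=M1/2=58/31, d=(M2−M1)/(6·1)=-212/93, b=Δ1−h1·(2M1+M2)/6=224/93
seg 2: a=0, c=M2/2=-154/31, d=(M3−M2)/(6·1)=154/93, b=Δ2−h2·(2M2+M3)/6=-64/93
t_q=3/2 → seg 0, τ=3/2; S=2+-298/93·τ+0·τ²+58/279·τ³=-261/124

  seg 0: a=2 b=-298/93 c=0 d=58/279
  seg 1: a=-2 b=224/93 c=58/31 d=-212/93
  seg 2: a=0 b=-64/93 c=-154/31 d=154/93
S(3/2) = -261/124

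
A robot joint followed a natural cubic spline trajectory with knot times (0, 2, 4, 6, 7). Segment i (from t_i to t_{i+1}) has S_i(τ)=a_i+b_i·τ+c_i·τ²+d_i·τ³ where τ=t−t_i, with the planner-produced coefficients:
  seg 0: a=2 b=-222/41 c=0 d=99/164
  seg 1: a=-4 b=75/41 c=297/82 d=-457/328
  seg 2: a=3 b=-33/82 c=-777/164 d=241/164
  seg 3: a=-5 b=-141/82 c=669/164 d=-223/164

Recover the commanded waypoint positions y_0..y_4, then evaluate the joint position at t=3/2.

y_0 = S_0(0) = a_0 = 2
y_1 = S_1(0) = a_1 = -4
y_2 = S_2(0) = a_2 = 3
y_3 = S_3(0) = a_3 = -5
y_4 = S_3(1) = -4
t_q=3/2 is in segment 0 (τ=3/2); S_0(τ)=-5359/1312

y_0=2 y_1=-4 y_2=3 y_3=-5 y_4=-4
S(3/2) = -5359/1312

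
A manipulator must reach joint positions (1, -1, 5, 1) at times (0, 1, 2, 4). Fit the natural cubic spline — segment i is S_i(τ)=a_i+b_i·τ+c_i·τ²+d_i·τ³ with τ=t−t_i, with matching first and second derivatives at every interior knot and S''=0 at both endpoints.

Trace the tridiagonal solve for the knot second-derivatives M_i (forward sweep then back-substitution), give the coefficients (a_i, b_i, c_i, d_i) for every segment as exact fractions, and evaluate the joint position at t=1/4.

  seg 0: a=1 b=-102/23 c=0 d=56/23
  seg 1: a=-1 b=66/23 c=168/23 d=-96/23
  seg 2: a=5 b=114/23 c=-120/23 d=20/23
S(1/4) = -13/184

Δ: Δ0=-2, Δ1=6, Δ2=-2
row 1: diag=4, rhs=48; c'=1/4, d'=12
row 2: denom=6−1·1/4=23/4; d'=(-48−1·12)/(23/4)=-240/23
back: M2=-240/23
back: M1=12−1/4·-240/23=336/23
M: M0=0, M1=336/23, M2=-240/23, M3=0
seg 0: a=1, c=M0/2=0, d=(M1−M0)/(6·1)=56/23, b=Δ0−h0·(2M0+M1)/6=-102/23
seg 1: a=-1, c=M1/2=168/23, d=(M2−M1)/(6·1)=-96/23, b=Δ1−h1·(2M1+M2)/6=66/23
seg 2: a=5, c=M2/2=-120/23, d=(M3−M2)/(6·2)=20/23, b=Δ2−h2·(2M2+M3)/6=114/23
t_q=1/4 → seg 0, τ=1/4; S=1+-102/23·τ+0·τ²+56/23·τ³=-13/184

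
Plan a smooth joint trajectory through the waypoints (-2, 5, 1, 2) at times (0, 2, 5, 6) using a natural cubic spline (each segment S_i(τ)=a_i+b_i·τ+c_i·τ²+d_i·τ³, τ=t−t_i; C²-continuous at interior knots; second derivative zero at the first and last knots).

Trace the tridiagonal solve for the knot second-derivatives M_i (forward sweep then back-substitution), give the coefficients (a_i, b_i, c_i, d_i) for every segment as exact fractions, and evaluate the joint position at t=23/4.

Δ: Δ0=7/2, Δ1=-4/3, Δ2=1
row 1: diag=10, rhs=-29; c'=3/10, d'=-29/10
row 2: denom=8−3·3/10=71/10; d'=(14−3·-29/10)/(71/10)=227/71
back: M2=227/71
back: M1=-29/10−3/10·227/71=-274/71
M: M0=0, M1=-274/71, M2=227/71, M3=0
seg 0: a=-2, c=M0/2=0, d=(M1−M0)/(6·2)=-137/426, b=Δ0−h0·(2M0+M1)/6=2039/426
seg 1: a=5, c=M1/2=-137/71, d=(M2−M1)/(6·3)=167/426, b=Δ1−h1·(2M1+M2)/6=395/426
seg 2: a=1, c=M2/2=227/142, d=(M3−M2)/(6·1)=-227/426, b=Δ2−h2·(2M2+M3)/6=-14/213
t_q=23/4 → seg 2, τ=3/4; S=1+-14/213·τ+227/142·τ²+-227/426·τ³=14769/9088

  seg 0: a=-2 b=2039/426 c=0 d=-137/426
  seg 1: a=5 b=395/426 c=-137/71 d=167/426
  seg 2: a=1 b=-14/213 c=227/142 d=-227/426
S(23/4) = 14769/9088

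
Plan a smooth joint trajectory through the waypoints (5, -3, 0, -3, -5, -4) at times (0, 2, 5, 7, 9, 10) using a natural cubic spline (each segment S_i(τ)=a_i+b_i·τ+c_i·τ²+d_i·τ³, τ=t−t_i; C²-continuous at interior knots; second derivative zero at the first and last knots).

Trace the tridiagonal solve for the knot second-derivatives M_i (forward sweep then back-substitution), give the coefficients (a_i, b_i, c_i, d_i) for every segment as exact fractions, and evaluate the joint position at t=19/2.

  seg 0: a=5 b=-4966/941 c=0 d=601/1882
  seg 1: a=-3 b=-1360/941 c=1803/941 d=-1036/2823
  seg 2: a=0 b=134/941 c=-1305/941 d=2129/7528
  seg 3: a=-3 b=-3785/1882 c=1167/3764 d=92/941
  seg 4: a=-5 b=757/1882 c=3375/3764 d=-1125/3764
S(19/2) = -138879/30112

Δ: Δ0=-4, Δ1=1, Δ2=-3/2, Δ3=-1, Δ4=1
row 1: diag=10, rhs=30; c'=3/10, d'=3
row 2: denom=10−3·3/10=91/10; d'=(-15−3·3)/(91/10)=-240/91
row 3: denom=8−2·20/91=688/91; d'=(3−2·-240/91)/(688/91)=753/688
row 4: denom=6−2·91/344=941/172; d'=(12−2·753/688)/(941/172)=3375/1882
back: M4=3375/1882
back: M3=753/688−91/344·3375/1882=1167/1882
back: M2=-240/91−20/91·1167/1882=-2610/941
back: M1=3−3/10·-2610/941=3606/941
M: M0=0, M1=3606/941, M2=-2610/941, M3=1167/1882, M4=3375/1882, M5=0
seg 0: a=5, c=M0/2=0, d=(M1−M0)/(6·2)=601/1882, b=Δ0−h0·(2M0+M1)/6=-4966/941
seg 1: a=-3, c=M1/2=1803/941, d=(M2−M1)/(6·3)=-1036/2823, b=Δ1−h1·(2M1+M2)/6=-1360/941
seg 2: a=0, c=M2/2=-1305/941, d=(M3−M2)/(6·2)=2129/7528, b=Δ2−h2·(2M2+M3)/6=134/941
seg 3: a=-3, c=M3/2=1167/3764, d=(M4−M3)/(6·2)=92/941, b=Δ3−h3·(2M3+M4)/6=-3785/1882
seg 4: a=-5, c=M4/2=3375/3764, d=(M5−M4)/(6·1)=-1125/3764, b=Δ4−h4·(2M4+M5)/6=757/1882
t_q=19/2 → seg 4, τ=1/2; S=-5+757/1882·τ+3375/3764·τ²+-1125/3764·τ³=-138879/30112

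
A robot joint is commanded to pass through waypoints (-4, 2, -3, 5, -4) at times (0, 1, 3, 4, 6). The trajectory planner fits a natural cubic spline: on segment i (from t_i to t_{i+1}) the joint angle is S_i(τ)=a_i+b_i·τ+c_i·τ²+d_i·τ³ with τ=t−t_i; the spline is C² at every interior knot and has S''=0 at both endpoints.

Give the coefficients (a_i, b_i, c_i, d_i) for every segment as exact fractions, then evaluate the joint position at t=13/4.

  seg 0: a=-4 b=1043/124 c=0 d=-299/124
  seg 1: a=2 b=73/62 c=-897/124 d=669/248
  seg 2: a=-3 b=143/31 c=555/62 d=-345/62
  seg 3: a=5 b=361/62 c=-240/31 d=40/31
S(13/4) = -5453/3968

Δ: Δ0=6, Δ1=-5/2, Δ2=8, Δ3=-9/2
row 1: diag=6, rhs=-51; c'=1/3, d'=-17/2
row 2: denom=6−2·1/3=16/3; d'=(63−2·-17/2)/(16/3)=15
row 3: denom=6−1·3/16=93/16; d'=(-75−1·15)/(93/16)=-480/31
back: M3=-480/31
back: M2=15−3/16·-480/31=555/31
back: M1=-17/2−1/3·555/31=-897/62
M: M0=0, M1=-897/62, M2=555/31, M3=-480/31, M4=0
seg 0: a=-4, c=M0/2=0, d=(M1−M0)/(6·1)=-299/124, b=Δ0−h0·(2M0+M1)/6=1043/124
seg 1: a=2, c=M1/2=-897/124, d=(M2−M1)/(6·2)=669/248, b=Δ1−h1·(2M1+M2)/6=73/62
seg 2: a=-3, c=M2/2=555/62, d=(M3−M2)/(6·1)=-345/62, b=Δ2−h2·(2M2+M3)/6=143/31
seg 3: a=5, c=M3/2=-240/31, d=(M4−M3)/(6·2)=40/31, b=Δ3−h3·(2M3+M4)/6=361/62
t_q=13/4 → seg 2, τ=1/4; S=-3+143/31·τ+555/62·τ²+-345/62·τ³=-5453/3968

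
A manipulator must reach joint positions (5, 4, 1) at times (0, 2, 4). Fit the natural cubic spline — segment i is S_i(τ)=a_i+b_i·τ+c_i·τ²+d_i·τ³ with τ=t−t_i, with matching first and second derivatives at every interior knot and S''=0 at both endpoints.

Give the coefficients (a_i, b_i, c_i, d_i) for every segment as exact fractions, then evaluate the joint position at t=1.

  seg 0: a=5 b=-1/4 c=0 d=-1/16
  seg 1: a=4 b=-1 c=-3/8 d=1/16
S(1) = 75/16

Δ: Δ0=-1/2, Δ1=-3/2
row 1: diag=8, rhs=-6; c'=1/4, d'=-3/4
back: M1=-3/4
M: M0=0, M1=-3/4, M2=0
seg 0: a=5, c=M0/2=0, d=(M1−M0)/(6·2)=-1/16, b=Δ0−h0·(2M0+M1)/6=-1/4
seg 1: a=4, c=M1/2=-3/8, d=(M2−M1)/(6·2)=1/16, b=Δ1−h1·(2M1+M2)/6=-1
t_q=1 → seg 0, τ=1; S=5+-1/4·τ+0·τ²+-1/16·τ³=75/16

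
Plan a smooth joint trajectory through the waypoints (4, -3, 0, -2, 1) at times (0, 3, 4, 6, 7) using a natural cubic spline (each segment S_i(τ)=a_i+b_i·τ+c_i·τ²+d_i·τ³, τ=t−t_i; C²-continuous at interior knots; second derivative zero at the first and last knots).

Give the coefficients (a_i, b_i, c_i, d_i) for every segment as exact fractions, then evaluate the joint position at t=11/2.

  seg 0: a=4 b=-1787/375 c=0 d=304/1125
  seg 1: a=-3 b=949/375 c=304/125 d=-736/375
  seg 2: a=0 b=113/75 c=-432/125 d=413/375
  seg 3: a=-2 b=337/375 c=394/125 d=-394/375
S(11/2) = -1799/1000

Δ: Δ0=-7/3, Δ1=3, Δ2=-1, Δ3=3
row 1: diag=8, rhs=32; c'=1/8, d'=4
row 2: denom=6−1·1/8=47/8; d'=(-24−1·4)/(47/8)=-224/47
row 3: denom=6−2·16/47=250/47; d'=(24−2·-224/47)/(250/47)=788/125
back: M3=788/125
back: M2=-224/47−16/47·788/125=-864/125
back: M1=4−1/8·-864/125=608/125
M: M0=0, M1=608/125, M2=-864/125, M3=788/125, M4=0
seg 0: a=4, c=M0/2=0, d=(M1−M0)/(6·3)=304/1125, b=Δ0−h0·(2M0+M1)/6=-1787/375
seg 1: a=-3, c=M1/2=304/125, d=(M2−M1)/(6·1)=-736/375, b=Δ1−h1·(2M1+M2)/6=949/375
seg 2: a=0, c=M2/2=-432/125, d=(M3−M2)/(6·2)=413/375, b=Δ2−h2·(2M2+M3)/6=113/75
seg 3: a=-2, c=M3/2=394/125, d=(M4−M3)/(6·1)=-394/375, b=Δ3−h3·(2M3+M4)/6=337/375
t_q=11/2 → seg 2, τ=3/2; S=0+113/75·τ+-432/125·τ²+413/375·τ³=-1799/1000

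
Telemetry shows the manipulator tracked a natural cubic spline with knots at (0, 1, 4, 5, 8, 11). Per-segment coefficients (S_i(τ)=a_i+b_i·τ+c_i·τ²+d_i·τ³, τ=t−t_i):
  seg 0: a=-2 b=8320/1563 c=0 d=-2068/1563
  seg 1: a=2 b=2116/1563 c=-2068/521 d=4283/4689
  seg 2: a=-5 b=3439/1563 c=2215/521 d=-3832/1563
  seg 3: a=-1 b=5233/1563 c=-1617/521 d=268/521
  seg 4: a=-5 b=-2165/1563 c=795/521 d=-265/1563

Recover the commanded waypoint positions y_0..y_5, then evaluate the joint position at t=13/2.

y_0=-2 y_1=2 y_2=-5 y_3=-1 y_4=-5 y_5=0
S(13/2) = -2553/2084

y_0 = S_0(0) = a_0 = -2
y_1 = S_1(0) = a_1 = 2
y_2 = S_2(0) = a_2 = -5
y_3 = S_3(0) = a_3 = -1
y_4 = S_4(0) = a_4 = -5
y_5 = S_4(3) = 0
t_q=13/2 is in segment 3 (τ=3/2); S_3(τ)=-2553/2084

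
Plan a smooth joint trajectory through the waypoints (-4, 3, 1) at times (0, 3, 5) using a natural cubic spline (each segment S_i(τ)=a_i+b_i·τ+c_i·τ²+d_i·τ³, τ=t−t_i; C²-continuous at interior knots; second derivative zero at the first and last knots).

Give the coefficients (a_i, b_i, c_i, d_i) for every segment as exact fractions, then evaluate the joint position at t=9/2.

Δ: Δ0=7/3, Δ1=-1
row 1: diag=10, rhs=-20; c'=1/5, d'=-2
back: M1=-2
M: M0=0, M1=-2, M2=0
seg 0: a=-4, c=M0/2=0, d=(M1−M0)/(6·3)=-1/9, b=Δ0−h0·(2M0+M1)/6=10/3
seg 1: a=3, c=M1/2=-1, d=(M2−M1)/(6·2)=1/6, b=Δ1−h1·(2M1+M2)/6=1/3
t_q=9/2 → seg 1, τ=3/2; S=3+1/3·τ+-1·τ²+1/6·τ³=29/16

  seg 0: a=-4 b=10/3 c=0 d=-1/9
  seg 1: a=3 b=1/3 c=-1 d=1/6
S(9/2) = 29/16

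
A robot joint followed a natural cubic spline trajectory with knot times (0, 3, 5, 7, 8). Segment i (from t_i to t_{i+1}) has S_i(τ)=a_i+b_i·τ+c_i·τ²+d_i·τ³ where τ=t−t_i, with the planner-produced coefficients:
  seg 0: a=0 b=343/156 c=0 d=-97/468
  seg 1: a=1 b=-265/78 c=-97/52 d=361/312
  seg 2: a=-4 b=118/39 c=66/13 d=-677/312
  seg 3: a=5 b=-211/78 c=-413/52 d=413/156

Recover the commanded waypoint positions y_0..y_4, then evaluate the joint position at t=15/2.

y_0=0 y_1=1 y_2=-4 y_3=5 y_4=-3
S(15/2) = 829/416

y_0 = S_0(0) = a_0 = 0
y_1 = S_1(0) = a_1 = 1
y_2 = S_2(0) = a_2 = -4
y_3 = S_3(0) = a_3 = 5
y_4 = S_3(1) = -3
t_q=15/2 is in segment 3 (τ=1/2); S_3(τ)=829/416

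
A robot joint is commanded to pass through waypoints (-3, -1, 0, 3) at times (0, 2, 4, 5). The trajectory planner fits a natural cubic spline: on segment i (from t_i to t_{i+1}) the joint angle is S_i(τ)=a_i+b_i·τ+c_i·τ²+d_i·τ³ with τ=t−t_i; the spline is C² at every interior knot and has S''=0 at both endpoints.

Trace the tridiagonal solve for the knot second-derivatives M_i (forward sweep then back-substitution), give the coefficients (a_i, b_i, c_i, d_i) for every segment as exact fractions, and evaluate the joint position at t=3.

Δ: Δ0=1, Δ1=1/2, Δ2=3
row 1: diag=8, rhs=-3; c'=1/4, d'=-3/8
row 2: denom=6−2·1/4=11/2; d'=(15−2·-3/8)/(11/2)=63/22
back: M2=63/22
back: M1=-3/8−1/4·63/22=-12/11
M: M0=0, M1=-12/11, M2=63/22, M3=0
seg 0: a=-3, c=M0/2=0, d=(M1−M0)/(6·2)=-1/11, b=Δ0−h0·(2M0+M1)/6=15/11
seg 1: a=-1, c=M1/2=-6/11, d=(M2−M1)/(6·2)=29/88, b=Δ1−h1·(2M1+M2)/6=3/11
seg 2: a=0, c=M2/2=63/44, d=(M3−M2)/(6·1)=-21/44, b=Δ2−h2·(2M2+M3)/6=45/22
t_q=3 → seg 1, τ=1; S=-1+3/11·τ+-6/11·τ²+29/88·τ³=-83/88

  seg 0: a=-3 b=15/11 c=0 d=-1/11
  seg 1: a=-1 b=3/11 c=-6/11 d=29/88
  seg 2: a=0 b=45/22 c=63/44 d=-21/44
S(3) = -83/88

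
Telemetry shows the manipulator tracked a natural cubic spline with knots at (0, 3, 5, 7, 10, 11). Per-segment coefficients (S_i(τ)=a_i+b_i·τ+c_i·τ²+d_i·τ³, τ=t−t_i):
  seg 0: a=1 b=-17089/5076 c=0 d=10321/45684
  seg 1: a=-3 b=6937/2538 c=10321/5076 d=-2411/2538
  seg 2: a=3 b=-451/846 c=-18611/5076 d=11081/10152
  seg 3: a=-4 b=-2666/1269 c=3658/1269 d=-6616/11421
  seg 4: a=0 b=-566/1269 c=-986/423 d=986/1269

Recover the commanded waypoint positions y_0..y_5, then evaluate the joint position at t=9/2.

y_0 = S_0(0) = a_0 = 1
y_1 = S_1(0) = a_1 = -3
y_2 = S_2(0) = a_2 = 3
y_3 = S_3(0) = a_3 = -4
y_4 = S_4(0) = a_4 = 0
y_5 = S_4(1) = -2
t_q=9/2 is in segment 1 (τ=3/2); S_1(τ)=4177/1692

y_0=1 y_1=-3 y_2=3 y_3=-4 y_4=0 y_5=-2
S(9/2) = 4177/1692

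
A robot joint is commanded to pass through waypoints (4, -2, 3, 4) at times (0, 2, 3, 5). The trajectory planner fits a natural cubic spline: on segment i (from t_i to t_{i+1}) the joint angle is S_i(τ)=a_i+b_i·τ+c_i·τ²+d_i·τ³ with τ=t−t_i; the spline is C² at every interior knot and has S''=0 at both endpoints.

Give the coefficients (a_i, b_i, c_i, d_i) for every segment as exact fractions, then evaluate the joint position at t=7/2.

  seg 0: a=4 b=-6 c=0 d=3/4
  seg 1: a=-2 b=3 c=9/2 d=-5/2
  seg 2: a=3 b=9/2 c=-3 d=1/2
S(7/2) = 73/16

Δ: Δ0=-3, Δ1=5, Δ2=1/2
row 1: diag=6, rhs=48; c'=1/6, d'=8
row 2: denom=6−1·1/6=35/6; d'=(-27−1·8)/(35/6)=-6
back: M2=-6
back: M1=8−1/6·-6=9
M: M0=0, M1=9, M2=-6, M3=0
seg 0: a=4, c=M0/2=0, d=(M1−M0)/(6·2)=3/4, b=Δ0−h0·(2M0+M1)/6=-6
seg 1: a=-2, c=M1/2=9/2, d=(M2−M1)/(6·1)=-5/2, b=Δ1−h1·(2M1+M2)/6=3
seg 2: a=3, c=M2/2=-3, d=(M3−M2)/(6·2)=1/2, b=Δ2−h2·(2M2+M3)/6=9/2
t_q=7/2 → seg 2, τ=1/2; S=3+9/2·τ+-3·τ²+1/2·τ³=73/16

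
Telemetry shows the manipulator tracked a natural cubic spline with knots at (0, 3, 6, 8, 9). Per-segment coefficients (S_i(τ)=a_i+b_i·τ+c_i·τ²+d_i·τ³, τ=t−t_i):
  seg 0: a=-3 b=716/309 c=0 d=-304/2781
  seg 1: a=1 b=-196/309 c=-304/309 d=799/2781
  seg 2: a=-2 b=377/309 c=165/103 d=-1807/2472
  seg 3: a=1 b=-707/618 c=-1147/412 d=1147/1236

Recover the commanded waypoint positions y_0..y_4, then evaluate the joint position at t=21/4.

y_0 = S_0(0) = a_0 = -3
y_1 = S_1(0) = a_1 = 1
y_2 = S_2(0) = a_2 = -2
y_3 = S_3(0) = a_3 = 1
y_4 = S_3(1) = -2
t_q=21/4 is in segment 1 (τ=9/4); S_1(τ)=-14075/6592

y_0=-3 y_1=1 y_2=-2 y_3=1 y_4=-2
S(21/4) = -14075/6592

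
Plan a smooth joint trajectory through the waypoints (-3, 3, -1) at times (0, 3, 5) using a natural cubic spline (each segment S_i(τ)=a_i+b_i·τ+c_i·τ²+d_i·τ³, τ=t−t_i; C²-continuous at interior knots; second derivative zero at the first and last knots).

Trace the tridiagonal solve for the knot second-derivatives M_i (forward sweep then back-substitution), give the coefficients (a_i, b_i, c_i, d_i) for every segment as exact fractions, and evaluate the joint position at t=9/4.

Δ: Δ0=2, Δ1=-2
row 1: diag=10, rhs=-24; c'=1/5, d'=-12/5
back: M1=-12/5
M: M0=0, M1=-12/5, M2=0
seg 0: a=-3, c=M0/2=0, d=(M1−M0)/(6·3)=-2/15, b=Δ0−h0·(2M0+M1)/6=16/5
seg 1: a=3, c=M1/2=-6/5, d=(M2−M1)/(6·2)=1/5, b=Δ1−h1·(2M1+M2)/6=-2/5
t_q=9/4 → seg 0, τ=9/4; S=-3+16/5·τ+0·τ²+-2/15·τ³=429/160

  seg 0: a=-3 b=16/5 c=0 d=-2/15
  seg 1: a=3 b=-2/5 c=-6/5 d=1/5
S(9/4) = 429/160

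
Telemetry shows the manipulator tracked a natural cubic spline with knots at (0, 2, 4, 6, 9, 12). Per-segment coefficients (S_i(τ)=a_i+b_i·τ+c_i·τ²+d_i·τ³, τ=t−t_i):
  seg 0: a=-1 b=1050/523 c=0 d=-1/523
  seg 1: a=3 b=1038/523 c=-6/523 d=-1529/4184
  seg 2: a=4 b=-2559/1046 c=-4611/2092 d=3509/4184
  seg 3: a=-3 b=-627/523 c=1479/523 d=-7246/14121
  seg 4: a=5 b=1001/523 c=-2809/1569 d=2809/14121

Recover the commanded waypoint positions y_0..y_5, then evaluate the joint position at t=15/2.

y_0 = S_0(0) = a_0 = -1
y_1 = S_1(0) = a_1 = 3
y_2 = S_2(0) = a_2 = 4
y_3 = S_3(0) = a_3 = -3
y_4 = S_4(0) = a_4 = 5
y_5 = S_4(3) = 0
t_q=15/2 is in segment 3 (τ=3/2); S_3(τ)=-175/1046

y_0=-1 y_1=3 y_2=4 y_3=-3 y_4=5 y_5=0
S(15/2) = -175/1046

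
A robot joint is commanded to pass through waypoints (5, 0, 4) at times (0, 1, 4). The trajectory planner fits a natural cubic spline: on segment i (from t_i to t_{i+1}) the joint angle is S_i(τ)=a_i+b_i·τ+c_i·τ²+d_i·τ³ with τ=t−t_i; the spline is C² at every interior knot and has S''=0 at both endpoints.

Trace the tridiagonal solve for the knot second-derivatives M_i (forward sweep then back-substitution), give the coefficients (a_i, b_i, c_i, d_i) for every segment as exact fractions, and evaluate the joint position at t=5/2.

Δ: Δ0=-5, Δ1=4/3
row 1: diag=8, rhs=38; c'=3/8, d'=19/4
back: M1=19/4
M: M0=0, M1=19/4, M2=0
seg 0: a=5, c=M0/2=0, d=(M1−M0)/(6·1)=19/24, b=Δ0−h0·(2M0+M1)/6=-139/24
seg 1: a=0, c=M1/2=19/8, d=(M2−M1)/(6·3)=-19/72, b=Δ1−h1·(2M1+M2)/6=-41/12
t_q=5/2 → seg 1, τ=3/2; S=0+-41/12·τ+19/8·τ²+-19/72·τ³=-43/64

  seg 0: a=5 b=-139/24 c=0 d=19/24
  seg 1: a=0 b=-41/12 c=19/8 d=-19/72
S(5/2) = -43/64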